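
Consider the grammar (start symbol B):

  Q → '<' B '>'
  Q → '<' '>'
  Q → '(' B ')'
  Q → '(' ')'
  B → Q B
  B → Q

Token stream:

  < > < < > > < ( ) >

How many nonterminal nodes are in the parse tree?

[B [Q < >] [B [Q < [B [Q < >]] >] [B [Q < [B [Q ( )]] >]]]]

10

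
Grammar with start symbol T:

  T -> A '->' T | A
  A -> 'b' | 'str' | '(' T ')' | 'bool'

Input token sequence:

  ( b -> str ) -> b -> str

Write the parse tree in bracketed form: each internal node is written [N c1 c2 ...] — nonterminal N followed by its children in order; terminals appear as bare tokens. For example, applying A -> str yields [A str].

T
A -> T
( T ) -> T
( A -> T ) -> T
( b -> T ) -> T
( b -> A ) -> T
( b -> str ) -> T
( b -> str ) -> A -> T
( b -> str ) -> b -> T
( b -> str ) -> b -> A
( b -> str ) -> b -> str

[T [A ( [T [A b] -> [T [A str]]] )] -> [T [A b] -> [T [A str]]]]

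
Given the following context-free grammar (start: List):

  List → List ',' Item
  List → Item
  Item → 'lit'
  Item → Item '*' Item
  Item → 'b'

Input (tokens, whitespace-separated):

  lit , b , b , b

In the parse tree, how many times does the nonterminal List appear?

[List [List [List [List [Item lit]] , [Item b]] , [Item b]] , [Item b]]

4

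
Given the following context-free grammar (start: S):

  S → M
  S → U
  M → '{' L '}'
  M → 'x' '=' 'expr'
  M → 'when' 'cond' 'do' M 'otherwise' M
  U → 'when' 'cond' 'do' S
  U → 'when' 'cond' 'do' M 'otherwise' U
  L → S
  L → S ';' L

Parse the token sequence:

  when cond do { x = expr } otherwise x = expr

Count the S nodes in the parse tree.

2

[S [M when cond do [M { [L [S [M x = expr]]] }] otherwise [M x = expr]]]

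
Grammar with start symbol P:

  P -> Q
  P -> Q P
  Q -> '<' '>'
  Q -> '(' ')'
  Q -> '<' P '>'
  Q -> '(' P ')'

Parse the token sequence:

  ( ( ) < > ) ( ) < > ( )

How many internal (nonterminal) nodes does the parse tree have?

[P [Q ( [P [Q ( )] [P [Q < >]]] )] [P [Q ( )] [P [Q < >] [P [Q ( )]]]]]

12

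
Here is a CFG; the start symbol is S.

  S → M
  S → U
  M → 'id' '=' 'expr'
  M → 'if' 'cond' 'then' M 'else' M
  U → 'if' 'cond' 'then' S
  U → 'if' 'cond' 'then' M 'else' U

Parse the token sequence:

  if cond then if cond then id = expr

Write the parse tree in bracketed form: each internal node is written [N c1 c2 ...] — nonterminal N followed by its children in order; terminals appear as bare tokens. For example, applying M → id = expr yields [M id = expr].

[S [U if cond then [S [U if cond then [S [M id = expr]]]]]]

S
U
if cond then S
if cond then U
if cond then if cond then S
if cond then if cond then M
if cond then if cond then id = expr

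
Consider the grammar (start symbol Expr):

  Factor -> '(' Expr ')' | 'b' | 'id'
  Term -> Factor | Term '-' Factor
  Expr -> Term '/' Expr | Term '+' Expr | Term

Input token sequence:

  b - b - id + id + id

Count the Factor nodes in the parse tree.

[Expr [Term [Term [Term [Factor b]] - [Factor b]] - [Factor id]] + [Expr [Term [Factor id]] + [Expr [Term [Factor id]]]]]

5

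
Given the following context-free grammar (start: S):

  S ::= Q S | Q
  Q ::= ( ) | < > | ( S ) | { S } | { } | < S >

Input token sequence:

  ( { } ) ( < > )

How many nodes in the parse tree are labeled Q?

4

[S [Q ( [S [Q { }]] )] [S [Q ( [S [Q < >]] )]]]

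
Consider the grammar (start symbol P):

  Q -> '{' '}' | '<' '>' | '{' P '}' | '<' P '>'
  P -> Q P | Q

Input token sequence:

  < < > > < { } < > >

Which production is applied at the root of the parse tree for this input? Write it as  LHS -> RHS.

P -> Q P

[P [Q < [P [Q < >]] >] [P [Q < [P [Q { }] [P [Q < >]]] >]]]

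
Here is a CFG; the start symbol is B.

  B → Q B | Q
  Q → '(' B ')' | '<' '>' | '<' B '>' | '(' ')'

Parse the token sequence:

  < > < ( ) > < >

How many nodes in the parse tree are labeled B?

[B [Q < >] [B [Q < [B [Q ( )]] >] [B [Q < >]]]]

4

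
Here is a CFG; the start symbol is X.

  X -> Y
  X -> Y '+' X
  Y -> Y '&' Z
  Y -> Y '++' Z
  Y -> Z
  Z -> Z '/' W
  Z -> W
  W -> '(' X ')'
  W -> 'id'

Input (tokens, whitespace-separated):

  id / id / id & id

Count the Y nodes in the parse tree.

[X [Y [Y [Z [Z [Z [W id]] / [W id]] / [W id]]] & [Z [W id]]]]

2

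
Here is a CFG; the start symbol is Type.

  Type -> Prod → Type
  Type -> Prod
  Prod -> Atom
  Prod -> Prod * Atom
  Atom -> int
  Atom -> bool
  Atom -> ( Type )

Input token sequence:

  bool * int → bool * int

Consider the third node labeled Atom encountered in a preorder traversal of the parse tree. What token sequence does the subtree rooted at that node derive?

bool

[Type [Prod [Prod [Atom bool]] * [Atom int]] → [Type [Prod [Prod [Atom bool]] * [Atom int]]]]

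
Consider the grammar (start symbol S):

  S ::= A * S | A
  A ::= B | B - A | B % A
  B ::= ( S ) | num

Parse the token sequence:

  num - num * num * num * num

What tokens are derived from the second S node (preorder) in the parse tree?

num * num * num

[S [A [B num] - [A [B num]]] * [S [A [B num]] * [S [A [B num]] * [S [A [B num]]]]]]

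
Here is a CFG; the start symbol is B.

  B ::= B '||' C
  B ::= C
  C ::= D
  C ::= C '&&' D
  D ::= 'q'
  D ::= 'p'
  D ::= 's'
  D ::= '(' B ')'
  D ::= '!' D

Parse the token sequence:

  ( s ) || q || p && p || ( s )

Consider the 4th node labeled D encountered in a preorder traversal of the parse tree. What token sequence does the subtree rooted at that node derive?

p

[B [B [B [B [C [D ( [B [C [D s]]] )]]] || [C [D q]]] || [C [C [D p]] && [D p]]] || [C [D ( [B [C [D s]]] )]]]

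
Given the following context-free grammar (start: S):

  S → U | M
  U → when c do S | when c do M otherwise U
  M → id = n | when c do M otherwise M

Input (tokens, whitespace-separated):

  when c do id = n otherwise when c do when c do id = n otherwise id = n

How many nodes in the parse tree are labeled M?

4

[S [U when c do [M id = n] otherwise [U when c do [S [M when c do [M id = n] otherwise [M id = n]]]]]]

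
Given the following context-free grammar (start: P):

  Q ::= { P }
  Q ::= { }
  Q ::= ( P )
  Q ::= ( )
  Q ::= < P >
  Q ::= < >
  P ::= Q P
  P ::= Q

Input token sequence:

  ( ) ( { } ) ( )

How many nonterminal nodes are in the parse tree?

8

[P [Q ( )] [P [Q ( [P [Q { }]] )] [P [Q ( )]]]]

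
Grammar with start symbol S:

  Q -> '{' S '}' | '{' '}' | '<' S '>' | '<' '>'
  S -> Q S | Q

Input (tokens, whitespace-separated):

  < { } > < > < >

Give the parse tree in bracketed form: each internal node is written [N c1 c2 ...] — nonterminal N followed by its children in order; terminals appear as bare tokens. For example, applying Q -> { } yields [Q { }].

[S [Q < [S [Q { }]] >] [S [Q < >] [S [Q < >]]]]

S
Q S
< S > S
< Q > S
< { } > S
< { } > Q S
< { } > < > S
< { } > < > Q
< { } > < > < >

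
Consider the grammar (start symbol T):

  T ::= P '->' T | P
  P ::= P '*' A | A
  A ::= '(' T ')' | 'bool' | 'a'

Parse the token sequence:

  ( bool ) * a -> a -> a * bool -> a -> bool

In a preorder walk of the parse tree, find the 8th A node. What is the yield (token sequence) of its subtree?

[T [P [P [A ( [T [P [A bool]]] )]] * [A a]] -> [T [P [A a]] -> [T [P [P [A a]] * [A bool]] -> [T [P [A a]] -> [T [P [A bool]]]]]]]

bool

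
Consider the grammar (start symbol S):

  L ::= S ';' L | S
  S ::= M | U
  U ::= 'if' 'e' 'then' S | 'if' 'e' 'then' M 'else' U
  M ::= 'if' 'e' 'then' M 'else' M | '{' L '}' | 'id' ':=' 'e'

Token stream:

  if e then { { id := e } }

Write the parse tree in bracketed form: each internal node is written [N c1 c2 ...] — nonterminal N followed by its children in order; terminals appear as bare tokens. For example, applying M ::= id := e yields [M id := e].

S
U
if e then S
if e then M
if e then { L }
if e then { S }
if e then { M }
if e then { { L } }
if e then { { S } }
if e then { { M } }
if e then { { id := e } }

[S [U if e then [S [M { [L [S [M { [L [S [M id := e]]] }]]] }]]]]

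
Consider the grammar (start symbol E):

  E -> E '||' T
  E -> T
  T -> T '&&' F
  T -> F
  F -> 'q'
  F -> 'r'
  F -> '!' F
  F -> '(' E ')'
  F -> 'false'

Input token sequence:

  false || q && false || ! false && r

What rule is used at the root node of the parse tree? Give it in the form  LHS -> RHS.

[E [E [E [T [F false]]] || [T [T [F q]] && [F false]]] || [T [T [F ! [F false]]] && [F r]]]

E -> E '||' T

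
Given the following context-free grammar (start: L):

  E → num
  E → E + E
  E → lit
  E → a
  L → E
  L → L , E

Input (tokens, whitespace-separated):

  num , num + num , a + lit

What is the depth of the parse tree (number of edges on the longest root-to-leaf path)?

[L [L [L [E num]] , [E [E num] + [E num]]] , [E [E a] + [E lit]]]

4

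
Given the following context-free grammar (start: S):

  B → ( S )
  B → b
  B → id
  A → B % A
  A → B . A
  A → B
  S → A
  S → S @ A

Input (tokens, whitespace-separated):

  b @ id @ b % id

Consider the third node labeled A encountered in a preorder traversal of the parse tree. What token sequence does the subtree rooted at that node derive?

b % id

[S [S [S [A [B b]]] @ [A [B id]]] @ [A [B b] % [A [B id]]]]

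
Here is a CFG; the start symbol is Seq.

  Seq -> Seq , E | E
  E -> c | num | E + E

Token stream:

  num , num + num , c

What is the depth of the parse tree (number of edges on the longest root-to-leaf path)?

[Seq [Seq [Seq [E num]] , [E [E num] + [E num]]] , [E c]]

4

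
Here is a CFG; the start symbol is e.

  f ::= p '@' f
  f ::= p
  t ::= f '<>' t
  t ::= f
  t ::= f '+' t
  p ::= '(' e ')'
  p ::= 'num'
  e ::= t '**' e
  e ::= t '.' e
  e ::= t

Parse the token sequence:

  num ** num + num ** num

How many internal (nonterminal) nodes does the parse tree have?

15

[e [t [f [p num]]] ** [e [t [f [p num]] + [t [f [p num]]]] ** [e [t [f [p num]]]]]]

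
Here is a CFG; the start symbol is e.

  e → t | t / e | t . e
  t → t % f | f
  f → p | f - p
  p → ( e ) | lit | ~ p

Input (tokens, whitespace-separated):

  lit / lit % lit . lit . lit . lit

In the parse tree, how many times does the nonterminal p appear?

[e [t [f [p lit]]] / [e [t [t [f [p lit]]] % [f [p lit]]] . [e [t [f [p lit]]] . [e [t [f [p lit]]] . [e [t [f [p lit]]]]]]]]

6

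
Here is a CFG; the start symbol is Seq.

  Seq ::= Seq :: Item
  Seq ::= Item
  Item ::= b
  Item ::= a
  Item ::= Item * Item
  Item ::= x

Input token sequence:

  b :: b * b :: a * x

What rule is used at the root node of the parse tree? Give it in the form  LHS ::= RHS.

Seq ::= Seq :: Item

[Seq [Seq [Seq [Item b]] :: [Item [Item b] * [Item b]]] :: [Item [Item a] * [Item x]]]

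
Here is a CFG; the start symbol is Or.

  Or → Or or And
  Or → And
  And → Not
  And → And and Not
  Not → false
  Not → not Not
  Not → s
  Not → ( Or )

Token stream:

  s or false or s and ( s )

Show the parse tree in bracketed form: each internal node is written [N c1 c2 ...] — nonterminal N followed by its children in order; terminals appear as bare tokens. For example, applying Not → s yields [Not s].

Or
Or or And
Or or And or And
And or And or And
Not or And or And
s or And or And
s or Not or And
s or false or And
s or false or And and Not
s or false or Not and Not
s or false or s and Not
s or false or s and ( Or )
s or false or s and ( And )
s or false or s and ( Not )
s or false or s and ( s )

[Or [Or [Or [And [Not s]]] or [And [Not false]]] or [And [And [Not s]] and [Not ( [Or [And [Not s]]] )]]]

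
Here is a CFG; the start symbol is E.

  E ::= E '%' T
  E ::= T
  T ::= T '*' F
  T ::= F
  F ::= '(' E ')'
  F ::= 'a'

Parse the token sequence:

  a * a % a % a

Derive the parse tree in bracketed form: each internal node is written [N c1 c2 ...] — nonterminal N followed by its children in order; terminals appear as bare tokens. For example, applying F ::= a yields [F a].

[E [E [E [T [T [F a]] * [F a]]] % [T [F a]]] % [T [F a]]]

E
E % T
E % T % T
T % T % T
T * F % T % T
F * F % T % T
a * F % T % T
a * a % T % T
a * a % F % T
a * a % a % T
a * a % a % F
a * a % a % a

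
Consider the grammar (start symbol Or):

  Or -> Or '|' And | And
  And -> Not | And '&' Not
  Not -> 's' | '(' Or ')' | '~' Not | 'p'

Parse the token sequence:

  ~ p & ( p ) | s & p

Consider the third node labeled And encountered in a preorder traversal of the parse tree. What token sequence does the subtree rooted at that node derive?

[Or [Or [And [And [Not ~ [Not p]]] & [Not ( [Or [And [Not p]]] )]]] | [And [And [Not s]] & [Not p]]]

p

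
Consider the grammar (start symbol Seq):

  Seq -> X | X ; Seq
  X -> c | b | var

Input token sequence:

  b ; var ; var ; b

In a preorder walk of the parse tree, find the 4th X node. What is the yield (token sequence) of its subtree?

[Seq [X b] ; [Seq [X var] ; [Seq [X var] ; [Seq [X b]]]]]

b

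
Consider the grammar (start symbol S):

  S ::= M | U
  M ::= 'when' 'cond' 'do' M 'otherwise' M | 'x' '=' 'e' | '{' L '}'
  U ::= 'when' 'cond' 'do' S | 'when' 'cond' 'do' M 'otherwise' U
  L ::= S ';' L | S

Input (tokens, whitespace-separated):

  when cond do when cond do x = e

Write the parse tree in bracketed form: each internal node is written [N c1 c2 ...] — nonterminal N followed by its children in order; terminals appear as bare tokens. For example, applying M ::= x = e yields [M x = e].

S
U
when cond do S
when cond do U
when cond do when cond do S
when cond do when cond do M
when cond do when cond do x = e

[S [U when cond do [S [U when cond do [S [M x = e]]]]]]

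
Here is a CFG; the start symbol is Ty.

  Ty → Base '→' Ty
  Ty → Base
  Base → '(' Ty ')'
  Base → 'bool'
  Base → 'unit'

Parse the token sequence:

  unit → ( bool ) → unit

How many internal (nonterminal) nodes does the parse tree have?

8

[Ty [Base unit] → [Ty [Base ( [Ty [Base bool]] )] → [Ty [Base unit]]]]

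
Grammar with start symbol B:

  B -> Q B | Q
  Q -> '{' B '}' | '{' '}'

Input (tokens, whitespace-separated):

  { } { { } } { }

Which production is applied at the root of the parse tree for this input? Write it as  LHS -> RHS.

B -> Q B

[B [Q { }] [B [Q { [B [Q { }]] }] [B [Q { }]]]]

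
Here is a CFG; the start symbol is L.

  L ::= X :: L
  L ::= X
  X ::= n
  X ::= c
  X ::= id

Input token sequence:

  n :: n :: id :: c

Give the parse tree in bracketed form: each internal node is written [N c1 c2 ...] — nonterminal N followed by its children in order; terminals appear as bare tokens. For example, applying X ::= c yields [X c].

[L [X n] :: [L [X n] :: [L [X id] :: [L [X c]]]]]

L
X :: L
n :: L
n :: X :: L
n :: n :: L
n :: n :: X :: L
n :: n :: id :: L
n :: n :: id :: X
n :: n :: id :: c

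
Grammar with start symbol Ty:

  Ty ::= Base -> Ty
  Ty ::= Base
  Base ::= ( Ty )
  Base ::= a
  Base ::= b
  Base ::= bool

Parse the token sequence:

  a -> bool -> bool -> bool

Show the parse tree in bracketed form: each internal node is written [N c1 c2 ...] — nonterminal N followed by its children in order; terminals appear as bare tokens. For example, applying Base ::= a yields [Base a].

Ty
Base -> Ty
a -> Ty
a -> Base -> Ty
a -> bool -> Ty
a -> bool -> Base -> Ty
a -> bool -> bool -> Ty
a -> bool -> bool -> Base
a -> bool -> bool -> bool

[Ty [Base a] -> [Ty [Base bool] -> [Ty [Base bool] -> [Ty [Base bool]]]]]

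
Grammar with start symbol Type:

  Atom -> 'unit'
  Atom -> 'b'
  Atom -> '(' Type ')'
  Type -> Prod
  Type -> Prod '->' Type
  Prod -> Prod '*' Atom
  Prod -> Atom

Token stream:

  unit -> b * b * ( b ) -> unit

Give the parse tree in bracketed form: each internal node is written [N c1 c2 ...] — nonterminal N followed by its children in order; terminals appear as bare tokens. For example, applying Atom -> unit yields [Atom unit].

Type
Prod -> Type
Atom -> Type
unit -> Type
unit -> Prod -> Type
unit -> Prod * Atom -> Type
unit -> Prod * Atom * Atom -> Type
unit -> Atom * Atom * Atom -> Type
unit -> b * Atom * Atom -> Type
unit -> b * b * Atom -> Type
unit -> b * b * ( Type ) -> Type
unit -> b * b * ( Prod ) -> Type
unit -> b * b * ( Atom ) -> Type
unit -> b * b * ( b ) -> Type
unit -> b * b * ( b ) -> Prod
unit -> b * b * ( b ) -> Atom
unit -> b * b * ( b ) -> unit

[Type [Prod [Atom unit]] -> [Type [Prod [Prod [Prod [Atom b]] * [Atom b]] * [Atom ( [Type [Prod [Atom b]]] )]] -> [Type [Prod [Atom unit]]]]]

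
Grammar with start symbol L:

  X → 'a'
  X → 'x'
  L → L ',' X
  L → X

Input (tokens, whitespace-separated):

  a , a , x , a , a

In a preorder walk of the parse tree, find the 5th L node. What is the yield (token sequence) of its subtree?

a

[L [L [L [L [L [X a]] , [X a]] , [X x]] , [X a]] , [X a]]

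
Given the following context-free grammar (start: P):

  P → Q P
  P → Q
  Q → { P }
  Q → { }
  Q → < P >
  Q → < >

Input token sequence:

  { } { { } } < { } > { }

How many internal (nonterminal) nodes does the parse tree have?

[P [Q { }] [P [Q { [P [Q { }]] }] [P [Q < [P [Q { }]] >] [P [Q { }]]]]]

12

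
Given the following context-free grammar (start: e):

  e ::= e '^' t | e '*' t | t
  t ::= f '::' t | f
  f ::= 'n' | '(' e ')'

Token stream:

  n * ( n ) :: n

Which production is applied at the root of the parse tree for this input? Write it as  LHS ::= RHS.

[e [e [t [f n]]] * [t [f ( [e [t [f n]]] )] :: [t [f n]]]]

e ::= e '*' t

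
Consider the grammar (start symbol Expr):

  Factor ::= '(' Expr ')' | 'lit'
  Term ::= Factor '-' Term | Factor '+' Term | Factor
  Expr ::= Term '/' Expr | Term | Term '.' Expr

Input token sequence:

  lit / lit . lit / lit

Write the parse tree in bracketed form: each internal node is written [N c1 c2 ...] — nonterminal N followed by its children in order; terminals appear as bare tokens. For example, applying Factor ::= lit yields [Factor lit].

[Expr [Term [Factor lit]] / [Expr [Term [Factor lit]] . [Expr [Term [Factor lit]] / [Expr [Term [Factor lit]]]]]]

Expr
Term / Expr
Factor / Expr
lit / Expr
lit / Term . Expr
lit / Factor . Expr
lit / lit . Expr
lit / lit . Term / Expr
lit / lit . Factor / Expr
lit / lit . lit / Expr
lit / lit . lit / Term
lit / lit . lit / Factor
lit / lit . lit / lit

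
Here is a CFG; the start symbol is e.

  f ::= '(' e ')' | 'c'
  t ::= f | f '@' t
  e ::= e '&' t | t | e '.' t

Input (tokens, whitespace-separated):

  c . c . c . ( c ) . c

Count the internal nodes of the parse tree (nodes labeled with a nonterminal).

[e [e [e [e [e [t [f c]]] . [t [f c]]] . [t [f c]]] . [t [f ( [e [t [f c]]] )]]] . [t [f c]]]

18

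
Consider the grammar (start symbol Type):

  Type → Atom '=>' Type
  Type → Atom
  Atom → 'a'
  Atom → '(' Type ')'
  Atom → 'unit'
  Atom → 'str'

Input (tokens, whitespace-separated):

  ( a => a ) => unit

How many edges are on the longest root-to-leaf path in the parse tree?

5

[Type [Atom ( [Type [Atom a] => [Type [Atom a]]] )] => [Type [Atom unit]]]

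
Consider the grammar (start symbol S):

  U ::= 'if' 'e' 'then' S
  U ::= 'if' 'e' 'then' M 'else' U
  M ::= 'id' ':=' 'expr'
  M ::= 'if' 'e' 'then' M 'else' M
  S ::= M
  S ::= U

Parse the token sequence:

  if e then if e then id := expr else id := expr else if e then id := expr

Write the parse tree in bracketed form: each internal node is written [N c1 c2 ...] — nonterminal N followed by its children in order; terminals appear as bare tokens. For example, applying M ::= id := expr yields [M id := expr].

S
U
if e then M else U
if e then if e then M else M else U
if e then if e then id := expr else M else U
if e then if e then id := expr else id := expr else U
if e then if e then id := expr else id := expr else if e then S
if e then if e then id := expr else id := expr else if e then M
if e then if e then id := expr else id := expr else if e then id := expr

[S [U if e then [M if e then [M id := expr] else [M id := expr]] else [U if e then [S [M id := expr]]]]]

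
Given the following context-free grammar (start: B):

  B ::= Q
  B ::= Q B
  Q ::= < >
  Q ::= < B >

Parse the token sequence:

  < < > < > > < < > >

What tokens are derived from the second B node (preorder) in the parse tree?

[B [Q < [B [Q < >] [B [Q < >]]] >] [B [Q < [B [Q < >]] >]]]

< > < >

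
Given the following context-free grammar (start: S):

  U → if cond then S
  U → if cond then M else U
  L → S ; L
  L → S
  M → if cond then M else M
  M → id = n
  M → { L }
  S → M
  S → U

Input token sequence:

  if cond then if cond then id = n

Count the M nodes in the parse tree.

[S [U if cond then [S [U if cond then [S [M id = n]]]]]]

1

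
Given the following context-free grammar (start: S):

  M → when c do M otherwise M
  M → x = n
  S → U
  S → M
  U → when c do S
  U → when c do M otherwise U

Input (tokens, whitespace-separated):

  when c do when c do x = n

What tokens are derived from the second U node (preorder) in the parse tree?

when c do x = n

[S [U when c do [S [U when c do [S [M x = n]]]]]]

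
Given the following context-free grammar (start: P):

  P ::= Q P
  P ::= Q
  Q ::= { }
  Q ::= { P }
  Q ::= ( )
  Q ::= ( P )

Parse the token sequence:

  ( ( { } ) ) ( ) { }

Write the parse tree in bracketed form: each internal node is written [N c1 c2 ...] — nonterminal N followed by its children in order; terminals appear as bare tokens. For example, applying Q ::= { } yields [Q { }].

P
Q P
( P ) P
( Q ) P
( ( P ) ) P
( ( Q ) ) P
( ( { } ) ) P
( ( { } ) ) Q P
( ( { } ) ) ( ) P
( ( { } ) ) ( ) Q
( ( { } ) ) ( ) { }

[P [Q ( [P [Q ( [P [Q { }]] )]] )] [P [Q ( )] [P [Q { }]]]]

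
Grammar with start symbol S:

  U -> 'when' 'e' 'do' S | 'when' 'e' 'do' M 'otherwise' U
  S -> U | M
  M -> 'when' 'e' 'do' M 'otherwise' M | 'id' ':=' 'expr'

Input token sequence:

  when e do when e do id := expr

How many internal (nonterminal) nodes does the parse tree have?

6

[S [U when e do [S [U when e do [S [M id := expr]]]]]]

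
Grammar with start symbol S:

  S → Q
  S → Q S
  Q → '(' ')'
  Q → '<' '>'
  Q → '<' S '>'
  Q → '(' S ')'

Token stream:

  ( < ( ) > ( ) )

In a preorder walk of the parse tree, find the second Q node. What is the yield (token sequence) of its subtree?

< ( ) >

[S [Q ( [S [Q < [S [Q ( )]] >] [S [Q ( )]]] )]]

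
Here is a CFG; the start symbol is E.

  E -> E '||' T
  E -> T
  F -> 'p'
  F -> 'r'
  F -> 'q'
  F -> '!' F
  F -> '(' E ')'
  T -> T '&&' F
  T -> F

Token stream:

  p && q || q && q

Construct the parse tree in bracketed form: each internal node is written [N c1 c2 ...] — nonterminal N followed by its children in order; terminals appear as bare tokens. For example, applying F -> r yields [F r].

E
E || T
T || T
T && F || T
F && F || T
p && F || T
p && q || T
p && q || T && F
p && q || F && F
p && q || q && F
p && q || q && q

[E [E [T [T [F p]] && [F q]]] || [T [T [F q]] && [F q]]]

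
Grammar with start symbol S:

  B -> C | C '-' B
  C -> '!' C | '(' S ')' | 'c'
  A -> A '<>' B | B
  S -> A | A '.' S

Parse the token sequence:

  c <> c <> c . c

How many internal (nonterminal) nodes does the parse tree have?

14

[S [A [A [A [B [C c]]] <> [B [C c]]] <> [B [C c]]] . [S [A [B [C c]]]]]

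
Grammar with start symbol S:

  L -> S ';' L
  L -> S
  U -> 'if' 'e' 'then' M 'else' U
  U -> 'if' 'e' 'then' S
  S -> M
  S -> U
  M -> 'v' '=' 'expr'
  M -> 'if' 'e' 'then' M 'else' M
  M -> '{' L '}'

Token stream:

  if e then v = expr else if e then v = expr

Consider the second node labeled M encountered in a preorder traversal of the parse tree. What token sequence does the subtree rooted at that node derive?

v = expr

[S [U if e then [M v = expr] else [U if e then [S [M v = expr]]]]]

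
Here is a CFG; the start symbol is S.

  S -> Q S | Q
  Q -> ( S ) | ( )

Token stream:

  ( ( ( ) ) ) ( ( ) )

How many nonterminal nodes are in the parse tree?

[S [Q ( [S [Q ( [S [Q ( )]] )]] )] [S [Q ( [S [Q ( )]] )]]]

10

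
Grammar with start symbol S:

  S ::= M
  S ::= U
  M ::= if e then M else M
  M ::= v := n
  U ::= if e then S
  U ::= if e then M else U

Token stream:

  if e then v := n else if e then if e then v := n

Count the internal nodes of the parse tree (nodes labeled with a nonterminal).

[S [U if e then [M v := n] else [U if e then [S [U if e then [S [M v := n]]]]]]]

8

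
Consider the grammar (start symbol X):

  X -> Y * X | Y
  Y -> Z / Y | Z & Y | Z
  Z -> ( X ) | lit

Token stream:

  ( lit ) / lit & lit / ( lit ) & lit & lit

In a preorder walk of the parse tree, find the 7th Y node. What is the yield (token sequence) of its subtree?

lit & lit

[X [Y [Z ( [X [Y [Z lit]]] )] / [Y [Z lit] & [Y [Z lit] / [Y [Z ( [X [Y [Z lit]]] )] & [Y [Z lit] & [Y [Z lit]]]]]]]]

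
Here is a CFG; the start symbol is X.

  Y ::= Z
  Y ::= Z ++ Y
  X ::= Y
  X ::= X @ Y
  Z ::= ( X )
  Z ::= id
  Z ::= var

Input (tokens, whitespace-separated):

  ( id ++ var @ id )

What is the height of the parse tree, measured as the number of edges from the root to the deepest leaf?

[X [Y [Z ( [X [X [Y [Z id] ++ [Y [Z var]]]] @ [Y [Z id]]] )]]]

8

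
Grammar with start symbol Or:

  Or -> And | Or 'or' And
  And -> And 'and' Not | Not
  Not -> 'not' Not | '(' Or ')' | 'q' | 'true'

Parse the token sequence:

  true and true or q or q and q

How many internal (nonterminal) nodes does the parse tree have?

[Or [Or [Or [And [And [Not true]] and [Not true]]] or [And [Not q]]] or [And [And [Not q]] and [Not q]]]

13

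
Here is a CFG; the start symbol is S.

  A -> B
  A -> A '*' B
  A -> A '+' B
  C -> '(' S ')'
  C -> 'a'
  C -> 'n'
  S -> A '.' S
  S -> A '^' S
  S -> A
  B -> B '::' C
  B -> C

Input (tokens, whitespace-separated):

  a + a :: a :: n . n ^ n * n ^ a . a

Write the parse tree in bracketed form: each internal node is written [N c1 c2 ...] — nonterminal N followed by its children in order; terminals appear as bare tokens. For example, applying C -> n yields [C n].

[S [A [A [B [C a]]] + [B [B [B [C a]] :: [C a]] :: [C n]]] . [S [A [B [C n]]] ^ [S [A [A [B [C n]]] * [B [C n]]] ^ [S [A [B [C a]]] . [S [A [B [C a]]]]]]]]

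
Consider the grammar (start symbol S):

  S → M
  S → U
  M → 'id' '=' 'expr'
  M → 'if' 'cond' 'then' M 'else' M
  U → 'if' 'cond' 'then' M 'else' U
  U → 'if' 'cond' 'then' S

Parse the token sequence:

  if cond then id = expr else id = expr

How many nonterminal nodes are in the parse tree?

4

[S [M if cond then [M id = expr] else [M id = expr]]]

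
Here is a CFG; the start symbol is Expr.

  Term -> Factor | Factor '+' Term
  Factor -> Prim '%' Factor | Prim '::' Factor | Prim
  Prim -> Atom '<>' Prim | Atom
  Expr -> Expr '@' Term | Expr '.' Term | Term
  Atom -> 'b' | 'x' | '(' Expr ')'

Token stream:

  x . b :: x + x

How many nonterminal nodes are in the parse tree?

[Expr [Expr [Term [Factor [Prim [Atom x]]]]] . [Term [Factor [Prim [Atom b]] :: [Factor [Prim [Atom x]]]] + [Term [Factor [Prim [Atom x]]]]]]

17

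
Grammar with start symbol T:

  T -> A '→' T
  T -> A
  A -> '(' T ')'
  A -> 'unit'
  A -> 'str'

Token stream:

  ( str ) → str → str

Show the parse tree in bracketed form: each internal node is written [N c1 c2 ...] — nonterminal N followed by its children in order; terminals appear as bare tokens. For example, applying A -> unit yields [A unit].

[T [A ( [T [A str]] )] → [T [A str] → [T [A str]]]]

T
A → T
( T ) → T
( A ) → T
( str ) → T
( str ) → A → T
( str ) → str → T
( str ) → str → A
( str ) → str → str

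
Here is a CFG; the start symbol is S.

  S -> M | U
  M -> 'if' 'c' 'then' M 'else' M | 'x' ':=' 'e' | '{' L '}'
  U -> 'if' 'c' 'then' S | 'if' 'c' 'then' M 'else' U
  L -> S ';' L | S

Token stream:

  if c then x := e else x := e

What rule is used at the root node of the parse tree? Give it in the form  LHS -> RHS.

S -> M

[S [M if c then [M x := e] else [M x := e]]]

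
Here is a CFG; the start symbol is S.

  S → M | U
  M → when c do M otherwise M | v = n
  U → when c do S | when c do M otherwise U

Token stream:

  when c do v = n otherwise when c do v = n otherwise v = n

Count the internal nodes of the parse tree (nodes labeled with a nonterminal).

[S [M when c do [M v = n] otherwise [M when c do [M v = n] otherwise [M v = n]]]]

6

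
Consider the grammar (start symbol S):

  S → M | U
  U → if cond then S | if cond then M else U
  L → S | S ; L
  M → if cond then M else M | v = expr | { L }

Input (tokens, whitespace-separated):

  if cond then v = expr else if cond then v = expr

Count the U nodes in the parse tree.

2

[S [U if cond then [M v = expr] else [U if cond then [S [M v = expr]]]]]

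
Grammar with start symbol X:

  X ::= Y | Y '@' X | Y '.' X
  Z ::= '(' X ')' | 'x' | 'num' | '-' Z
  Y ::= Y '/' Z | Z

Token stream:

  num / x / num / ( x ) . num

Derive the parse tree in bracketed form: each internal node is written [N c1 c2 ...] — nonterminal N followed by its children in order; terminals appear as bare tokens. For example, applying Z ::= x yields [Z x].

X
Y . X
Y / Z . X
Y / Z / Z . X
Y / Z / Z / Z . X
Z / Z / Z / Z . X
num / Z / Z / Z . X
num / x / Z / Z . X
num / x / num / Z . X
num / x / num / ( X ) . X
num / x / num / ( Y ) . X
num / x / num / ( Z ) . X
num / x / num / ( x ) . X
num / x / num / ( x ) . Y
num / x / num / ( x ) . Z
num / x / num / ( x ) . num

[X [Y [Y [Y [Y [Z num]] / [Z x]] / [Z num]] / [Z ( [X [Y [Z x]]] )]] . [X [Y [Z num]]]]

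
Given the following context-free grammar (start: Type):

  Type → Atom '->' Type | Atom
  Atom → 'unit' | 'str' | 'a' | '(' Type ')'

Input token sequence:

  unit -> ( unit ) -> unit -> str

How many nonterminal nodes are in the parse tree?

[Type [Atom unit] -> [Type [Atom ( [Type [Atom unit]] )] -> [Type [Atom unit] -> [Type [Atom str]]]]]

10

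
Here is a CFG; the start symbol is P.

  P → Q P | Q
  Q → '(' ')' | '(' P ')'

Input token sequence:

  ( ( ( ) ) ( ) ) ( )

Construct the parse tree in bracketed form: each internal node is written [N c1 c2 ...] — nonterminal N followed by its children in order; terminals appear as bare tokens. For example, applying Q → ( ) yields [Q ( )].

[P [Q ( [P [Q ( [P [Q ( )]] )] [P [Q ( )]]] )] [P [Q ( )]]]

P
Q P
( P ) P
( Q P ) P
( ( P ) P ) P
( ( Q ) P ) P
( ( ( ) ) P ) P
( ( ( ) ) Q ) P
( ( ( ) ) ( ) ) P
( ( ( ) ) ( ) ) Q
( ( ( ) ) ( ) ) ( )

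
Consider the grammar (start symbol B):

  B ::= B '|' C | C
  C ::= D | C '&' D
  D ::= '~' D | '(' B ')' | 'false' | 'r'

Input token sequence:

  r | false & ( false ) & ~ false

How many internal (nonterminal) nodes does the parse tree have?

[B [B [C [D r]]] | [C [C [C [D false]] & [D ( [B [C [D false]]] )]] & [D ~ [D false]]]]

14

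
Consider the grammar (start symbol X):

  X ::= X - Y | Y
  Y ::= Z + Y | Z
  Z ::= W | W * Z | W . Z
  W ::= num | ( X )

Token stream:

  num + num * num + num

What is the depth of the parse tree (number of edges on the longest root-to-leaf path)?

6

[X [Y [Z [W num]] + [Y [Z [W num] * [Z [W num]]] + [Y [Z [W num]]]]]]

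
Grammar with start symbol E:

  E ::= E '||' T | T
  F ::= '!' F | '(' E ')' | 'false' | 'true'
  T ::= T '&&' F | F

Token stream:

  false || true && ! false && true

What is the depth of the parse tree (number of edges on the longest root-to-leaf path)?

5

[E [E [T [F false]]] || [T [T [T [F true]] && [F ! [F false]]] && [F true]]]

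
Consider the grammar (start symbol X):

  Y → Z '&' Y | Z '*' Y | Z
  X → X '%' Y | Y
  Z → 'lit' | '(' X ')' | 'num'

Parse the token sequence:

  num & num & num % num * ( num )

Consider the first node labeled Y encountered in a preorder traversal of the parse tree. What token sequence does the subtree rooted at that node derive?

[X [X [Y [Z num] & [Y [Z num] & [Y [Z num]]]]] % [Y [Z num] * [Y [Z ( [X [Y [Z num]]] )]]]]

num & num & num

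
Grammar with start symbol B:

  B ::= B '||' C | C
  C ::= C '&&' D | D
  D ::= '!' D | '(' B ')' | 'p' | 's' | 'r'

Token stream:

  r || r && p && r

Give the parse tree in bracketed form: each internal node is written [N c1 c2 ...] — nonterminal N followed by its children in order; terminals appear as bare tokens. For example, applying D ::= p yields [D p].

[B [B [C [D r]]] || [C [C [C [D r]] && [D p]] && [D r]]]

B
B || C
C || C
D || C
r || C
r || C && D
r || C && D && D
r || D && D && D
r || r && D && D
r || r && p && D
r || r && p && r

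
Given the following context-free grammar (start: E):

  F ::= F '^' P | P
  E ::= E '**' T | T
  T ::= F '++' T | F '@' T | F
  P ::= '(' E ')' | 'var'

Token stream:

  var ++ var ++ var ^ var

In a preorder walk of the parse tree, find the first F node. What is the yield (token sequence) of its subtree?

[E [T [F [P var]] ++ [T [F [P var]] ++ [T [F [F [P var]] ^ [P var]]]]]]

var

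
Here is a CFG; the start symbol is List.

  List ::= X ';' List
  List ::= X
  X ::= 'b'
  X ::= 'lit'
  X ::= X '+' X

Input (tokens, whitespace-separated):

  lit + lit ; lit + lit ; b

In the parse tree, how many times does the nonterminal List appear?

[List [X [X lit] + [X lit]] ; [List [X [X lit] + [X lit]] ; [List [X b]]]]

3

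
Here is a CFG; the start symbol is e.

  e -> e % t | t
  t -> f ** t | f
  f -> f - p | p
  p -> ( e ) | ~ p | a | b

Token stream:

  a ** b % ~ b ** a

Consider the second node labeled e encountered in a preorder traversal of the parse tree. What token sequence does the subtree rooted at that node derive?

a ** b

[e [e [t [f [p a]] ** [t [f [p b]]]]] % [t [f [p ~ [p b]]] ** [t [f [p a]]]]]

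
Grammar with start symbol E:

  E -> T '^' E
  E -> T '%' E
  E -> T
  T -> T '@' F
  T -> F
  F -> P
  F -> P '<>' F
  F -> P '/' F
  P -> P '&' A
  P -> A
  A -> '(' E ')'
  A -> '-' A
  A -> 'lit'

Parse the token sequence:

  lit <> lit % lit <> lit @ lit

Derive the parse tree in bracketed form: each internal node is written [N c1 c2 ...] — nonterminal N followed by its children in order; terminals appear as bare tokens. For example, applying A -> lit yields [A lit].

E
T % E
F % E
P <> F % E
A <> F % E
lit <> F % E
lit <> P % E
lit <> A % E
lit <> lit % E
lit <> lit % T
lit <> lit % T @ F
lit <> lit % F @ F
lit <> lit % P <> F @ F
lit <> lit % A <> F @ F
lit <> lit % lit <> F @ F
lit <> lit % lit <> P @ F
lit <> lit % lit <> A @ F
lit <> lit % lit <> lit @ F
lit <> lit % lit <> lit @ P
lit <> lit % lit <> lit @ A
lit <> lit % lit <> lit @ lit

[E [T [F [P [A lit]] <> [F [P [A lit]]]]] % [E [T [T [F [P [A lit]] <> [F [P [A lit]]]]] @ [F [P [A lit]]]]]]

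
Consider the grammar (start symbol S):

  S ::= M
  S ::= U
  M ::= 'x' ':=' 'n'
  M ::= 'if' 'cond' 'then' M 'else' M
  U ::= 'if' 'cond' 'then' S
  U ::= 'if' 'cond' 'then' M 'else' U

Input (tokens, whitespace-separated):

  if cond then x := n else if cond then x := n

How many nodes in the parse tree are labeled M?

2

[S [U if cond then [M x := n] else [U if cond then [S [M x := n]]]]]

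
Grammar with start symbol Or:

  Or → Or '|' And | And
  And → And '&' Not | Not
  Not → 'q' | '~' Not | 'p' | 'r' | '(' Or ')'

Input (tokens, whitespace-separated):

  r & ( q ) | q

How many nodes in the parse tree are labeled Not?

4

[Or [Or [And [And [Not r]] & [Not ( [Or [And [Not q]]] )]]] | [And [Not q]]]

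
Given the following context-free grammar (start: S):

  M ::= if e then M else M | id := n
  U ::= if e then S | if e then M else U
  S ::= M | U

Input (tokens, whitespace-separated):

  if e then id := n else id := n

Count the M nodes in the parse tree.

3

[S [M if e then [M id := n] else [M id := n]]]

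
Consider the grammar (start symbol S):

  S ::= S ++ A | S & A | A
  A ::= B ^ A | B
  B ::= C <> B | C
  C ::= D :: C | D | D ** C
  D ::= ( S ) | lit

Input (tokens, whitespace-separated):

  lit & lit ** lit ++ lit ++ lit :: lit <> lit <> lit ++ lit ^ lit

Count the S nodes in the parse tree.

[S [S [S [S [S [A [B [C [D lit]]]]] & [A [B [C [D lit] ** [C [D lit]]]]]] ++ [A [B [C [D lit]]]]] ++ [A [B [C [D lit] :: [C [D lit]]] <> [B [C [D lit]] <> [B [C [D lit]]]]]]] ++ [A [B [C [D lit]]] ^ [A [B [C [D lit]]]]]]

5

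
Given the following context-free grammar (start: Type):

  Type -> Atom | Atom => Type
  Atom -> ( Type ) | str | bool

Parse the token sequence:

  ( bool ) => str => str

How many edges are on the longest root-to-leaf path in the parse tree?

4

[Type [Atom ( [Type [Atom bool]] )] => [Type [Atom str] => [Type [Atom str]]]]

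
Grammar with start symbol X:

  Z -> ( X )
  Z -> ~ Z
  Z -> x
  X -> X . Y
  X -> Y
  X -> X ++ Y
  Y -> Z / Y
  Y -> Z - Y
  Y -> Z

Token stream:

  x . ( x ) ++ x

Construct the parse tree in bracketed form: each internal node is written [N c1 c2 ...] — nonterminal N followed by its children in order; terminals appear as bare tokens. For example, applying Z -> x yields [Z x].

[X [X [X [Y [Z x]]] . [Y [Z ( [X [Y [Z x]]] )]]] ++ [Y [Z x]]]

X
X ++ Y
X . Y ++ Y
Y . Y ++ Y
Z . Y ++ Y
x . Y ++ Y
x . Z ++ Y
x . ( X ) ++ Y
x . ( Y ) ++ Y
x . ( Z ) ++ Y
x . ( x ) ++ Y
x . ( x ) ++ Z
x . ( x ) ++ x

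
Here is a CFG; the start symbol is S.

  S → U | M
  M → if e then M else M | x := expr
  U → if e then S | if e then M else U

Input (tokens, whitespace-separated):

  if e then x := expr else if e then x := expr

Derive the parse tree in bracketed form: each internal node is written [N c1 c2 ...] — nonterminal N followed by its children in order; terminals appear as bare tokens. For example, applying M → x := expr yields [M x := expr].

[S [U if e then [M x := expr] else [U if e then [S [M x := expr]]]]]

S
U
if e then M else U
if e then x := expr else U
if e then x := expr else if e then S
if e then x := expr else if e then M
if e then x := expr else if e then x := expr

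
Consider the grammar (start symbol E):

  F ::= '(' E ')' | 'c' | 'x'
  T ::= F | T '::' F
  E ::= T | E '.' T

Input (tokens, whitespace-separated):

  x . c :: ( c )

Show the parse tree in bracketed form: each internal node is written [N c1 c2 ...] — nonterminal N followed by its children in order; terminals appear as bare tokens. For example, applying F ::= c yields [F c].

[E [E [T [F x]]] . [T [T [F c]] :: [F ( [E [T [F c]]] )]]]

E
E . T
T . T
F . T
x . T
x . T :: F
x . F :: F
x . c :: F
x . c :: ( E )
x . c :: ( T )
x . c :: ( F )
x . c :: ( c )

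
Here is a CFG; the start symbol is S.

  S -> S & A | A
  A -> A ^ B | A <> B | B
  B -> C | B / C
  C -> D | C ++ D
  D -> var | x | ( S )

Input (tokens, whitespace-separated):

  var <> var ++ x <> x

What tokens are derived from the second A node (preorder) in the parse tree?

var <> var ++ x

[S [A [A [A [B [C [D var]]]] <> [B [C [C [D var]] ++ [D x]]]] <> [B [C [D x]]]]]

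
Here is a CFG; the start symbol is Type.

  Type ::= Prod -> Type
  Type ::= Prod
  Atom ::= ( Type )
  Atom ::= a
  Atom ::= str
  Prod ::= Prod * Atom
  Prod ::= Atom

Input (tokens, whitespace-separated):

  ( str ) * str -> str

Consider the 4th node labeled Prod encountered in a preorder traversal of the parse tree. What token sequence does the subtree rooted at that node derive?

str

[Type [Prod [Prod [Atom ( [Type [Prod [Atom str]]] )]] * [Atom str]] -> [Type [Prod [Atom str]]]]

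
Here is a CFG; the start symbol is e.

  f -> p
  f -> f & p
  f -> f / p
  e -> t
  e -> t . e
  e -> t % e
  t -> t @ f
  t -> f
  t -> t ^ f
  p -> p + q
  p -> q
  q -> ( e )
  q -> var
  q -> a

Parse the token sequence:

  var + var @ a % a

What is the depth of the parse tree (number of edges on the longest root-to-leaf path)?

7

[e [t [t [f [p [p [q var]] + [q var]]]] @ [f [p [q a]]]] % [e [t [f [p [q a]]]]]]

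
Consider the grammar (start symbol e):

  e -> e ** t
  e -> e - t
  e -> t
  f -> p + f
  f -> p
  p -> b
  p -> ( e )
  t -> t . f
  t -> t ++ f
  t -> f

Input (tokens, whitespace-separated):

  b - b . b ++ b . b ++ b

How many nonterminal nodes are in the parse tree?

20

[e [e [t [f [p b]]]] - [t [t [t [t [t [f [p b]]] . [f [p b]]] ++ [f [p b]]] . [f [p b]]] ++ [f [p b]]]]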